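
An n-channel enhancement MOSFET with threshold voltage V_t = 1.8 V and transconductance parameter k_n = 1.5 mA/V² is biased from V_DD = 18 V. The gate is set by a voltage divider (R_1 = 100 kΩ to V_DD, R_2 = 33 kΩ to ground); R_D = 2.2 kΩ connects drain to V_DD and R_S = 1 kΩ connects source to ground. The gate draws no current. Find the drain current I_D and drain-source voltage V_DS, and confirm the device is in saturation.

V_G = V_DD·R_2/(R_1+R_2) = 18×33/133 = 4.47 V.
Assume saturation: I_D = (k_n/2)(V_GS − V_t)² with V_GS = V_G − I_D·R_S = 4.47 − 1·I_D.
Substituting gives 0.75·I_D² − 5·I_D + 5.33 = 0, with roots I_D = 1.33 or 5.33 mA.
The root I_D = 5.33 mA gives V_GS = -0.866 V ≤ V_t, so take I_D = 1.33 mA.
Then V_GS = 3.13 V and V_DS = V_DD − I_D(R_D+R_S) = 18 − 1.33×3.2 = 13.7 V.
Saturation requires V_DS ≥ V_GS − V_t = 1.33 V; 13.7 ≥ 1.33 ✓.

I_D ≈ 1.3 mA, V_DS ≈ 14 V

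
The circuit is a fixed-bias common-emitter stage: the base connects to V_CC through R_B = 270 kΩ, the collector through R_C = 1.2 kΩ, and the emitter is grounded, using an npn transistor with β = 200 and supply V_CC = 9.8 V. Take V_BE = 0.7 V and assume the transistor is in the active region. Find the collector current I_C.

I_C ≈ 6.7 mA

Base loop: V_CC = I_B·R_B + V_BE, so I_B = (9.8 − 0.7)/270 kΩ = 0.0337 mA.
In the active region I_C = β·I_B = 200 × 0.0337 = 6.74 mA.
Collector loop: V_CE = V_CC − I_C·R_C = 9.8 − 6.74×1.2 = 1.71 V.
Since V_CE = 1.71 V > V_CE(sat) ≈ 0.2 V, the transistor is in the active region as assumed.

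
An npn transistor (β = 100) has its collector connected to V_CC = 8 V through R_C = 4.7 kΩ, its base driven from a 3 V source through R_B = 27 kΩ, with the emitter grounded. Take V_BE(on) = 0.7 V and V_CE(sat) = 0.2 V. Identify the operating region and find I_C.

saturation; I_C ≈ 1.7 mA

Assume active: I_B = (3 − 0.7)/27 = 0.0852 mA, giving I_C = β·I_B = 8.52 mA.
But then V_CE = 8 − 8.52×4.7 = -32 V < V_CE(sat) = 0.2 V — impossible in the active region.
So the transistor is saturated. With V_CE = 0.2 V, I_C = (V_CC − 0.2)/R_C = 7.8/4.7 = 1.66 mA.
Check: β·I_B = 8.52 mA > I_C = 1.66 mA, confirming saturation.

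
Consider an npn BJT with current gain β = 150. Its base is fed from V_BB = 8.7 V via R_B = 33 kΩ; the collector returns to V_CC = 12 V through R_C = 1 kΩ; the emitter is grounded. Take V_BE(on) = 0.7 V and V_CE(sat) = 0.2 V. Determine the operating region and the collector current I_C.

Assume active: I_B = (8.7 − 0.7)/33 = 0.242 mA, giving I_C = β·I_B = 36.4 mA.
But then V_CE = 12 − 36.4×1 = -24.4 V < V_CE(sat) = 0.2 V — impossible in the active region.
So the transistor is saturated. With V_CE = 0.2 V, I_C = (V_CC − 0.2)/R_C = 11.8/1 = 11.8 mA.
Check: β·I_B = 36.4 mA > I_C = 11.8 mA, confirming saturation.

saturation; I_C ≈ 12 mA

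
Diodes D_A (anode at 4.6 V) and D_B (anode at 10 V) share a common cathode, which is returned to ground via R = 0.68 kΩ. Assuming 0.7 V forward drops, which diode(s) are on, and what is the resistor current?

Only D_B conducts; I_R ≈ 14 mA

Assume both conduct. Then node N would need to be at both 4.6−0.7 = 3.9 V and 10−0.7 = 9.3 V, which is impossible.
Assume only D_B conducts: V_N = 10 − 0.7 = 9.3 V, so I_R = 9.3/0.68 = 13.7 mA.
Check D_A: its anode-to-cathode voltage is 4.6 − 9.3 = -4.7 V < 0.7 V, so it is off. The assumption is consistent.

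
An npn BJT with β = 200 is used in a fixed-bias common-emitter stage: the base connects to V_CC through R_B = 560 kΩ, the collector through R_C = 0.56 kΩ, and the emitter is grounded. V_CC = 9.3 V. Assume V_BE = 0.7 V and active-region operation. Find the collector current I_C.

I_C ≈ 3.1 mA

Base loop: V_CC = I_B·R_B + V_BE, so I_B = (9.3 − 0.7)/560 kΩ = 0.0154 mA.
In the active region I_C = β·I_B = 200 × 0.0154 = 3.07 mA.
Collector loop: V_CE = V_CC − I_C·R_C = 9.3 − 3.07×0.56 = 7.58 V.
Since V_CE = 7.58 V > V_CE(sat) ≈ 0.2 V, the transistor is in the active region as assumed.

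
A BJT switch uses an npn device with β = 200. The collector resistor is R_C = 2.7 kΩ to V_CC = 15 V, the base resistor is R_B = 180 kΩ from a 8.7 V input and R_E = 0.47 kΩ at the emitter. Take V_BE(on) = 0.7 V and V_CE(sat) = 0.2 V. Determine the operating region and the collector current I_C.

saturation; I_C ≈ 4.7 mA

Assume active: I_B = (8.7 − 0.7)/(180 + 201×0.47) = 0.0291 mA, I_C = β·I_B = 5.83 mA.
Then V_CE = 15 − 5.83×2.7 − 5.86×0.47 = -3.49 V < 0.2 V — the active assumption fails.
Re-solve with V_CE = 0.2 V. KCL at the emitter: V_E/R_E = (V_BB−0.7−V_E)/R_B + (V_CC−0.2−V_E)/R_C, giving V_E = 2.21 V.
I_C = (V_CC − 0.2 − V_E)/R_C = (14.8 − 2.21)/2.7 = 4.66 mA.
Check: I_B = (8 − 2.21)/180 = 0.0322 mA, and β·I_B = 6.44 mA > I_C, confirming saturation.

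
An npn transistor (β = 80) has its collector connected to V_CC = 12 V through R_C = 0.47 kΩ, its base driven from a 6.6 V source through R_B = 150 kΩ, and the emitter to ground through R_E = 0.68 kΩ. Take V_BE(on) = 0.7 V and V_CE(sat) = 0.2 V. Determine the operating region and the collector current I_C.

active; I_C ≈ 2.3 mA

Assume active. Base-emitter loop: I_B = (V_BB − V_BE)/(R_B + (β+1)R_E) = (6.6 − 0.7)/(150 + 81×0.68) = 0.0288 mA.
I_C = β·I_B = 80×0.0288 = 2.3 mA.
V_CE = V_CC − I_C·R_C − I_E·R_E = 12 − 2.3×0.47 − 2.33×0.68 = 9.33 V > V_CE(sat), so the active-region assumption holds.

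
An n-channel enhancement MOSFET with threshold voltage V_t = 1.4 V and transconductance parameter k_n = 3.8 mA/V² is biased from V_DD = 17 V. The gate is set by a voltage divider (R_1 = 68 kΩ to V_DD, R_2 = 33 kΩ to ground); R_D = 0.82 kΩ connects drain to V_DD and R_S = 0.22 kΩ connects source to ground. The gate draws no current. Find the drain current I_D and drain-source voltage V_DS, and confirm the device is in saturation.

I_D ≈ 9 mA, V_DS ≈ 7.6 V

V_G = V_DD·R_2/(R_1+R_2) = 17×33/101 = 5.55 V.
Assume saturation: I_D = (k_n/2)(V_GS − V_t)² with V_GS = V_G − I_D·R_S = 5.55 − 0.22·I_D.
Substituting gives 0.092·I_D² − 4.47·I_D + 32.8 = 0, with roots I_D = 8.99 or 39.6 mA.
The root I_D = 39.6 mA gives V_GS = -3.17 V ≤ V_t, so take I_D = 8.99 mA.
Then V_GS = 3.58 V and V_DS = V_DD − I_D(R_D+R_S) = 17 − 8.99×1.04 = 7.65 V.
Saturation requires V_DS ≥ V_GS − V_t = 2.18 V; 7.65 ≥ 2.18 ✓.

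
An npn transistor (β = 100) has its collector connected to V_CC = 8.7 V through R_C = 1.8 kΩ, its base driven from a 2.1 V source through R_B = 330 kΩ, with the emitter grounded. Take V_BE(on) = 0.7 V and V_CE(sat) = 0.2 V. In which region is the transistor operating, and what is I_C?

Assume active. Base-emitter loop: I_B = (V_BB − V_BE)/R_B = (2.1 − 0.7)/330 = 0.00424 mA.
I_C = β·I_B = 100×0.00424 = 0.424 mA.
V_CE = V_CC − I_C·R_C = 8.7 − 0.424×1.8 = 7.94 V > V_CE(sat), so the active-region assumption holds.

active; I_C ≈ 0.42 mA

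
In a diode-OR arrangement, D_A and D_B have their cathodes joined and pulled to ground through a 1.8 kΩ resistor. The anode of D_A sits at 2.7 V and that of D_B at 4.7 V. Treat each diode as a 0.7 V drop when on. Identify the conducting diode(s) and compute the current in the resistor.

Only D_B conducts; I_R ≈ 2.2 mA

Assume both conduct. Then node N would need to be at both 2.7−0.7 = 2 V and 4.7−0.7 = 4 V, which is impossible.
Assume only D_B conducts: V_N = 4.7 − 0.7 = 4 V, so I_R = 4/1.8 = 2.22 mA.
Check D_A: its anode-to-cathode voltage is 2.7 − 4 = -1.3 V < 0.7 V, so it is off. The assumption is consistent.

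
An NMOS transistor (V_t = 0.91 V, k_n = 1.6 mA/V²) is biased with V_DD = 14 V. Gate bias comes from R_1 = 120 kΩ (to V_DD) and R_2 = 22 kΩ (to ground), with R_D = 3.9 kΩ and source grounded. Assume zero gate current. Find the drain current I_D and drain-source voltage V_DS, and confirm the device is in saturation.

V_G = V_DD·R_2/(R_1+R_2) = 14×22/142 = 2.17 V. With the source grounded, V_GS = V_G = 2.17 V.
Assume saturation: I_D = (k_n/2)(V_GS − V_t)² = (1.6/2)×(2.17 − 0.91)² = 0.8×1.26² = 1.27 mA.
V_DS = V_DD − I_D·R_D = 14 − 1.27×3.9 = 9.05 V.
Saturation requires V_DS ≥ V_GS − V_t = 1.26 V; 9.05 ≥ 1.26 ✓.

I_D ≈ 1.3 mA, V_DS ≈ 9.1 V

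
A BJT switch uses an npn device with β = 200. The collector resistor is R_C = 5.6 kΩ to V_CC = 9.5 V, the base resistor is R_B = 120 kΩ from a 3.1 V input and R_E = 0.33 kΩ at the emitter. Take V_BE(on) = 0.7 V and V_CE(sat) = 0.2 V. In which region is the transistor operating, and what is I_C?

saturation; I_C ≈ 1.6 mA

Assume active: I_B = (3.1 − 0.7)/(120 + 201×0.33) = 0.0129 mA, I_C = β·I_B = 2.58 mA.
Then V_CE = 9.5 − 2.58×5.6 − 2.59×0.33 = -5.78 V < 0.2 V — the active assumption fails.
Re-solve with V_CE = 0.2 V. KCL at the emitter: V_E/R_E = (V_BB−0.7−V_E)/R_B + (V_CC−0.2−V_E)/R_C, giving V_E = 0.522 V.
I_C = (V_CC − 0.2 − V_E)/R_C = (9.3 − 0.522)/5.6 = 1.57 mA.
Check: I_B = (2.4 − 0.522)/120 = 0.0156 mA, and β·I_B = 3.13 mA > I_C, confirming saturation.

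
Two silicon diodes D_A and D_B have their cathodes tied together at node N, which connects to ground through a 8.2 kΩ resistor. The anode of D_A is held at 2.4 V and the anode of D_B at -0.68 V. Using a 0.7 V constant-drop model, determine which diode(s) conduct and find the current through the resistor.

Assume both conduct. Then node N would need to be at both 2.4−0.7 = 1.7 V and -0.68−0.7 = -1.38 V, which is impossible.
Assume only D_A conducts: V_N = 2.4 − 0.7 = 1.7 V, so I_R = 1.7/8.2 = 0.207 mA.
Check D_B: its anode-to-cathode voltage is -0.68 − 1.7 = -2.38 V < 0.7 V, so it is off. The assumption is consistent.

Only D_A conducts; I_R ≈ 0.21 mA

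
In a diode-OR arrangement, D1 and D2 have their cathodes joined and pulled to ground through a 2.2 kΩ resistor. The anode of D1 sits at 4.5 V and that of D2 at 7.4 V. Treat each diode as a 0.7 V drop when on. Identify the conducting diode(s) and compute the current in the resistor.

Only D2 conducts; I_R ≈ 3 mA

Assume both conduct. Then node N would need to be at both 4.5−0.7 = 3.8 V and 7.4−0.7 = 6.7 V, which is impossible.
Assume only D2 conducts: V_N = 7.4 − 0.7 = 6.7 V, so I_R = 6.7/2.2 = 3.05 mA.
Check D1: its anode-to-cathode voltage is 4.5 − 6.7 = -2.2 V < 0.7 V, so it is off. The assumption is consistent.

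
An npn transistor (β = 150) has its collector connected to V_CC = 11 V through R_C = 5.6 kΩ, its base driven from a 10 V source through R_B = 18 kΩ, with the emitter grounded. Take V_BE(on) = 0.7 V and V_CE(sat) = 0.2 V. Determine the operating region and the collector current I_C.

saturation; I_C ≈ 1.9 mA

Assume active: I_B = (10 − 0.7)/18 = 0.517 mA, giving I_C = β·I_B = 77.5 mA.
But then V_CE = 11 − 77.5×5.6 = -423 V < V_CE(sat) = 0.2 V — impossible in the active region.
So the transistor is saturated. With V_CE = 0.2 V, I_C = (V_CC − 0.2)/R_C = 10.8/5.6 = 1.93 mA.
Check: β·I_B = 77.5 mA > I_C = 1.93 mA, confirming saturation.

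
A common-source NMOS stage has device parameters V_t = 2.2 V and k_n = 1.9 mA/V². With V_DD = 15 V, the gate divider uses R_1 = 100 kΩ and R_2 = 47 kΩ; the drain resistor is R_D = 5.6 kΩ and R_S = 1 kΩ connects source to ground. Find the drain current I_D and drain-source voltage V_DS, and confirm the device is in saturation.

I_D ≈ 1.4 mA, V_DS ≈ 5.8 V

V_G = V_DD·R_2/(R_1+R_2) = 15×47/147 = 4.8 V.
Assume saturation: I_D = (k_n/2)(V_GS − V_t)² with V_GS = V_G − I_D·R_S = 4.8 − 1·I_D.
Substituting gives 0.95·I_D² − 5.93·I_D + 6.4 = 0, with roots I_D = 1.39 or 4.86 mA.
The root I_D = 4.86 mA gives V_GS = -0.0611 V ≤ V_t, so take I_D = 1.39 mA.
Then V_GS = 3.41 V and V_DS = V_DD − I_D(R_D+R_S) = 15 − 1.39×6.6 = 5.84 V.
Saturation requires V_DS ≥ V_GS − V_t = 1.21 V; 5.84 ≥ 1.21 ✓.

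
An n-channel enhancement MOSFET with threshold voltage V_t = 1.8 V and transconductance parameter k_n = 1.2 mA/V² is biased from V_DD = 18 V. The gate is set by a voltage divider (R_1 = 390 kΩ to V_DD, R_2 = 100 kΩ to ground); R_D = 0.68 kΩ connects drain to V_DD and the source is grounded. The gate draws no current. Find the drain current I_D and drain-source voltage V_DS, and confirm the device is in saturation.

V_G = V_DD·R_2/(R_1+R_2) = 18×100/490 = 3.67 V. With the source grounded, V_GS = V_G = 3.67 V.
Assume saturation: I_D = (k_n/2)(V_GS − V_t)² = (1.2/2)×(3.67 − 1.8)² = 0.6×1.87² = 2.11 mA.
V_DS = V_DD − I_D·R_D = 18 − 2.11×0.68 = 16.6 V.
Saturation requires V_DS ≥ V_GS − V_t = 1.87 V; 16.6 ≥ 1.87 ✓.

I_D ≈ 2.1 mA, V_DS ≈ 17 V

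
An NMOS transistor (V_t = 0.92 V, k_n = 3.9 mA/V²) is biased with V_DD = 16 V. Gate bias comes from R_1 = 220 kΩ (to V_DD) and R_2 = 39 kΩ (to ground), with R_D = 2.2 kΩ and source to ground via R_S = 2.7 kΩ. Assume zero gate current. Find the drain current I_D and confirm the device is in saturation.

I_D ≈ 0.39 mA

V_G = V_DD·R_2/(R_1+R_2) = 16×39/259 = 2.41 V.
Assume saturation: I_D = (k_n/2)(V_GS − V_t)² with V_GS = V_G − I_D·R_S = 2.41 − 2.7·I_D.
Substituting gives 14.2·I_D² − 16.7·I_D + 4.32 = 0, with roots I_D = 0.387 or 0.787 mA.
The root I_D = 0.787 mA gives V_GS = 0.285 V ≤ V_t, so take I_D = 0.387 mA.
Then V_GS = 1.37 V and V_DS = V_DD − I_D(R_D+R_S) = 16 − 0.387×4.9 = 14.1 V.
Saturation requires V_DS ≥ V_GS − V_t = 0.445 V; 14.1 ≥ 0.445 ✓.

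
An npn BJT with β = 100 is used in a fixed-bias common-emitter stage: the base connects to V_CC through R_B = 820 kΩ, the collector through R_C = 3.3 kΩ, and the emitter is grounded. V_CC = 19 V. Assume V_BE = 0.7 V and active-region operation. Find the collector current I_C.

I_C ≈ 2.2 mA

Base loop: V_CC = I_B·R_B + V_BE, so I_B = (19 − 0.7)/820 kΩ = 0.0223 mA.
In the active region I_C = β·I_B = 100 × 0.0223 = 2.23 mA.
Collector loop: V_CE = V_CC − I_C·R_C = 19 − 2.23×3.3 = 11.6 V.
Since V_CE = 11.6 V > V_CE(sat) ≈ 0.2 V, the transistor is in the active region as assumed.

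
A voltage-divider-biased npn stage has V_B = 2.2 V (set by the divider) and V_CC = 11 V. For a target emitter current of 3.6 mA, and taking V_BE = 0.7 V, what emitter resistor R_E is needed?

V_E = V_B − V_BE = 2.2 − 0.7 = 1.5 V.
R_E = V_E / I_E = 1.5 / 3.6 = 0.417 kΩ.

R_E ≈ 0.42 kΩ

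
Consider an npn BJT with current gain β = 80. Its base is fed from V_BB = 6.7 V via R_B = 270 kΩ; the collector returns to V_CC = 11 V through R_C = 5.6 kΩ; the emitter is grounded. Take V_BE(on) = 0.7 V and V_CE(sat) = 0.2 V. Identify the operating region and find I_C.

Assume active. Base-emitter loop: I_B = (V_BB − V_BE)/R_B = (6.7 − 0.7)/270 = 0.0222 mA.
I_C = β·I_B = 80×0.0222 = 1.78 mA.
V_CE = V_CC − I_C·R_C = 11 − 1.78×5.6 = 1.04 V > V_CE(sat), so the active-region assumption holds.

active; I_C ≈ 1.8 mA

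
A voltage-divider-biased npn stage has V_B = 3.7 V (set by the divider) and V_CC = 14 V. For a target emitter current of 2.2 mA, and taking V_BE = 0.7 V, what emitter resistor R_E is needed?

V_E = V_B − V_BE = 3.7 − 0.7 = 3 V.
R_E = V_E / I_E = 3 / 2.2 = 1.36 kΩ.

R_E ≈ 1.4 kΩ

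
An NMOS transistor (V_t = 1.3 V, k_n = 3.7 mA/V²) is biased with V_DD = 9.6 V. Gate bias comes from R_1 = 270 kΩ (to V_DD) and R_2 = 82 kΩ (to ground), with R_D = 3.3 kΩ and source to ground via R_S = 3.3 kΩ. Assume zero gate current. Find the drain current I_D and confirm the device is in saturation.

V_G = V_DD·R_2/(R_1+R_2) = 9.6×82/352 = 2.24 V.
Assume saturation: I_D = (k_n/2)(V_GS − V_t)² with V_GS = V_G − I_D·R_S = 2.24 − 3.3·I_D.
Substituting gives 20.1·I_D² − 12.4·I_D + 1.62 = 0, with roots I_D = 0.187 or 0.43 mA.
The root I_D = 0.43 mA gives V_GS = 0.818 V ≤ V_t, so take I_D = 0.187 mA.
Then V_GS = 1.62 V and V_DS = V_DD − I_D(R_D+R_S) = 9.6 − 0.187×6.6 = 8.36 V.
Saturation requires V_DS ≥ V_GS − V_t = 0.318 V; 8.36 ≥ 0.318 ✓.

I_D ≈ 0.19 mA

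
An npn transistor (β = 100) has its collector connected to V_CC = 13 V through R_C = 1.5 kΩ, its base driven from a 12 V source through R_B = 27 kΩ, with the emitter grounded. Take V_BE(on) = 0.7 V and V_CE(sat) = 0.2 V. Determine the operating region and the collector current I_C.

Assume active: I_B = (12 − 0.7)/27 = 0.419 mA, giving I_C = β·I_B = 41.9 mA.
But then V_CE = 13 − 41.9×1.5 = -49.8 V < V_CE(sat) = 0.2 V — impossible in the active region.
So the transistor is saturated. With V_CE = 0.2 V, I_C = (V_CC − 0.2)/R_C = 12.8/1.5 = 8.53 mA.
Check: β·I_B = 41.9 mA > I_C = 8.53 mA, confirming saturation.

saturation; I_C ≈ 8.5 mA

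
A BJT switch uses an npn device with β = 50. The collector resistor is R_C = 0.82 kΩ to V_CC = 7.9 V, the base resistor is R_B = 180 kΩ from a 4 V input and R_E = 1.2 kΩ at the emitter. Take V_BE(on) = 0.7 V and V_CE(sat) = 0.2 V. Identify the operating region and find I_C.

Assume active. Base-emitter loop: I_B = (V_BB − V_BE)/(R_B + (β+1)R_E) = (4 − 0.7)/(180 + 51×1.2) = 0.0137 mA.
I_C = β·I_B = 50×0.0137 = 0.684 mA.
V_CE = V_CC − I_C·R_C − I_E·R_E = 7.9 − 0.684×0.82 − 0.698×1.2 = 6.5 V > V_CE(sat), so the active-region assumption holds.

active; I_C ≈ 0.68 mA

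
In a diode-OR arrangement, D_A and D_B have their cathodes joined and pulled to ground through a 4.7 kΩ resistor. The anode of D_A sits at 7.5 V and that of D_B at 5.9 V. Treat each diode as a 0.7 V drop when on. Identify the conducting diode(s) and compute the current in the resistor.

Only D_A conducts; I_R ≈ 1.4 mA

Assume both conduct. Then node N would need to be at both 7.5−0.7 = 6.8 V and 5.9−0.7 = 5.2 V, which is impossible.
Assume only D_A conducts: V_N = 7.5 − 0.7 = 6.8 V, so I_R = 6.8/4.7 = 1.45 mA.
Check D_B: its anode-to-cathode voltage is 5.9 − 6.8 = -0.9 V < 0.7 V, so it is off. The assumption is consistent.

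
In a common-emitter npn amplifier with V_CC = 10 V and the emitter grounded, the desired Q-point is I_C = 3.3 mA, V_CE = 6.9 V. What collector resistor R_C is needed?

Collector loop: V_CC = I_C·R_C + V_CE.
R_C = (V_CC − V_CE)/I_C = (10 − 6.9)/3.3 = 0.939 kΩ.

R_C ≈ 0.94 kΩ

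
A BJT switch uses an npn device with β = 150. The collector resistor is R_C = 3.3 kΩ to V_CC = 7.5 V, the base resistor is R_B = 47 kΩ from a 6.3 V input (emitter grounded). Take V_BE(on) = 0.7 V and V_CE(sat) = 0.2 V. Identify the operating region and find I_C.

saturation; I_C ≈ 2.2 mA

Assume active: I_B = (6.3 − 0.7)/47 = 0.119 mA, giving I_C = β·I_B = 17.9 mA.
But then V_CE = 7.5 − 17.9×3.3 = -51.5 V < V_CE(sat) = 0.2 V — impossible in the active region.
So the transistor is saturated. With V_CE = 0.2 V, I_C = (V_CC − 0.2)/R_C = 7.3/3.3 = 2.21 mA.
Check: β·I_B = 17.9 mA > I_C = 2.21 mA, confirming saturation.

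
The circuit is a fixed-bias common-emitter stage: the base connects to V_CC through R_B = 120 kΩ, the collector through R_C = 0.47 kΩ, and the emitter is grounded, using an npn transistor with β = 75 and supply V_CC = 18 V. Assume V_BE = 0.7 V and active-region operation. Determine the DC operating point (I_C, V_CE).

I_C ≈ 11 mA, V_CE ≈ 13 V

Base loop: V_CC = I_B·R_B + V_BE, so I_B = (18 − 0.7)/120 kΩ = 0.144 mA.
In the active region I_C = β·I_B = 75 × 0.144 = 10.8 mA.
Collector loop: V_CE = V_CC − I_C·R_C = 18 − 10.8×0.47 = 12.9 V.
Since V_CE = 12.9 V > V_CE(sat) ≈ 0.2 V, the transistor is in the active region as assumed.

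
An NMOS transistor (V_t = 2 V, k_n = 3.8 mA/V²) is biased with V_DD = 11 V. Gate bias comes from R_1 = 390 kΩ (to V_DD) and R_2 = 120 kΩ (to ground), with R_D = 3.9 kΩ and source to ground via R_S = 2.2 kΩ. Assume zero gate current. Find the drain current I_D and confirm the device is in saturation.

I_D ≈ 0.14 mA

V_G = V_DD·R_2/(R_1+R_2) = 11×120/510 = 2.59 V.
Assume saturation: I_D = (k_n/2)(V_GS − V_t)² with V_GS = V_G − I_D·R_S = 2.59 − 2.2·I_D.
Substituting gives 9.2·I_D² − 5.92·I_D + 0.657 = 0, with roots I_D = 0.143 or 0.501 mA.
The root I_D = 0.501 mA gives V_GS = 1.49 V ≤ V_t, so take I_D = 0.143 mA.
Then V_GS = 2.27 V and V_DS = V_DD − I_D(R_D+R_S) = 11 − 0.143×6.1 = 10.1 V.
Saturation requires V_DS ≥ V_GS − V_t = 0.274 V; 10.1 ≥ 0.274 ✓.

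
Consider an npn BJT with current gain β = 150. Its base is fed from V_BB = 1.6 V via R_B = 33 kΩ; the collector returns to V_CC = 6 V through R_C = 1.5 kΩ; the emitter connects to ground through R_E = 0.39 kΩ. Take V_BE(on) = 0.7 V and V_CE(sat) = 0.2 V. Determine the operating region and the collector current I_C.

active; I_C ≈ 1.5 mA

Assume active. Base-emitter loop: I_B = (V_BB − V_BE)/(R_B + (β+1)R_E) = (1.6 − 0.7)/(33 + 151×0.39) = 0.00979 mA.
I_C = β·I_B = 150×0.00979 = 1.47 mA.
V_CE = V_CC − I_C·R_C − I_E·R_E = 6 − 1.47×1.5 − 1.48×0.39 = 3.22 V > V_CE(sat), so the active-region assumption holds.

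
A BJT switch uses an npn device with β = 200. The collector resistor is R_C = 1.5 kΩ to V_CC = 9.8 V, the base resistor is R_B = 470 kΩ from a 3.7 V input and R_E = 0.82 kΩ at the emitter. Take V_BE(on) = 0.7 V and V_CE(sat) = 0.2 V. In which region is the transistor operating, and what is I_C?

Assume active. Base-emitter loop: I_B = (V_BB − V_BE)/(R_B + (β+1)R_E) = (3.7 − 0.7)/(470 + 201×0.82) = 0.00473 mA.
I_C = β·I_B = 200×0.00473 = 0.945 mA.
V_CE = V_CC − I_C·R_C − I_E·R_E = 9.8 − 0.945×1.5 − 0.95×0.82 = 7.6 V > V_CE(sat), so the active-region assumption holds.

active; I_C ≈ 0.95 mA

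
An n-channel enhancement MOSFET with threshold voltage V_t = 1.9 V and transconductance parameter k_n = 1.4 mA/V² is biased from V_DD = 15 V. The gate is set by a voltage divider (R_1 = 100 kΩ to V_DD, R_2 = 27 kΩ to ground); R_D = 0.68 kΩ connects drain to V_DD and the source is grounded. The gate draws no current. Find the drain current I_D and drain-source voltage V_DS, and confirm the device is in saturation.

I_D ≈ 1.2 mA, V_DS ≈ 14 V

V_G = V_DD·R_2/(R_1+R_2) = 15×27/127 = 3.19 V. With the source grounded, V_GS = V_G = 3.19 V.
Assume saturation: I_D = (k_n/2)(V_GS − V_t)² = (1.4/2)×(3.19 − 1.9)² = 0.7×1.29² = 1.16 mA.
V_DS = V_DD − I_D·R_D = 15 − 1.16×0.68 = 14.2 V.
Saturation requires V_DS ≥ V_GS − V_t = 1.29 V; 14.2 ≥ 1.29 ✓.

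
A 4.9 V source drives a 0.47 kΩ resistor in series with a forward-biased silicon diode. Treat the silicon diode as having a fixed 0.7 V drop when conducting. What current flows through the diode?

I ≈ 8.9 mA

KVL around the loop: 4.9 = V_D + I·R = 0.7 + I × 0.47 kΩ.
So I = (4.9 − 0.7) / 0.47 kΩ = 4.2 / 0.47 = 8.94 mA.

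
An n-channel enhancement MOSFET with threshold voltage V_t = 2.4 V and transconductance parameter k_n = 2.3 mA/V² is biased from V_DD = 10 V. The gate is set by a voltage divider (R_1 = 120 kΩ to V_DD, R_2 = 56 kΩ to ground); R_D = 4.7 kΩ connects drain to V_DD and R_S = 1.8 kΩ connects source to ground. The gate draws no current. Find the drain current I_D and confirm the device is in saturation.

I_D ≈ 0.2 mA

V_G = V_DD·R_2/(R_1+R_2) = 10×56/176 = 3.18 V.
Assume saturation: I_D = (k_n/2)(V_GS − V_t)² with V_GS = V_G − I_D·R_S = 3.18 − 1.8·I_D.
Substituting gives 3.73·I_D² − 4.24·I_D + 0.703 = 0, with roots I_D = 0.202 or 0.935 mA.
The root I_D = 0.935 mA gives V_GS = 1.5 V ≤ V_t, so take I_D = 0.202 mA.
Then V_GS = 2.82 V and V_DS = V_DD − I_D(R_D+R_S) = 10 − 0.202×6.5 = 8.69 V.
Saturation requires V_DS ≥ V_GS − V_t = 0.419 V; 8.69 ≥ 0.419 ✓.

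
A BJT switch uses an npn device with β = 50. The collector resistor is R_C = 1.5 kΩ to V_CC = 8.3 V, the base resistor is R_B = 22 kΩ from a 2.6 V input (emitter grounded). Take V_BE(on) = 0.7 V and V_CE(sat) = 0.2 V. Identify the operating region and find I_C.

active; I_C ≈ 4.3 mA

Assume active. Base-emitter loop: I_B = (V_BB − V_BE)/R_B = (2.6 − 0.7)/22 = 0.0864 mA.
I_C = β·I_B = 50×0.0864 = 4.32 mA.
V_CE = V_CC − I_C·R_C = 8.3 − 4.32×1.5 = 1.82 V > V_CE(sat), so the active-region assumption holds.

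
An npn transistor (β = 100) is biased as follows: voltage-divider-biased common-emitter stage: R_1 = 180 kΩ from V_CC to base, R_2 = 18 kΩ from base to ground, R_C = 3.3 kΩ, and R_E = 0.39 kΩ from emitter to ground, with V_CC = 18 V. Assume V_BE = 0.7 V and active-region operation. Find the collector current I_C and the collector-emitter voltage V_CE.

Thevenize the base divider: V_Th = V_CC·R_2/(R_1+R_2) = 18×18/198 = 1.64 V, R_Th = R_1‖R_2 = 16.4 kΩ.
Base-emitter loop: V_Th = I_B·R_Th + V_BE + (β+1)I_B·R_E, so I_B = (1.64 − 0.7) / (16.4 + 101×0.39) = 0.0168 mA.
I_C = β·I_B = 100×0.0168 = 1.68 mA, and I_E = (β+1)I_B = 1.7 mA.
V_CE = V_CC − I_C·R_C − I_E·R_E = 18 − 1.68×3.3 − 1.7×0.39 = 11.8 V.
V_CE = 11.8 V > 0.2 V confirms active-region operation.

I_C ≈ 1.7 mA, V_CE ≈ 12 V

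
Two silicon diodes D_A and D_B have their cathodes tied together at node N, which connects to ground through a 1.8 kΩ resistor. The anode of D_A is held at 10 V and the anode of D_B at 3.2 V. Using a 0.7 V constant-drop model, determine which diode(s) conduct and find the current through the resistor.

Assume both conduct. Then node N would need to be at both 10−0.7 = 9.3 V and 3.2−0.7 = 2.5 V, which is impossible.
Assume only D_A conducts: V_N = 10 − 0.7 = 9.3 V, so I_R = 9.3/1.8 = 5.17 mA.
Check D_B: its anode-to-cathode voltage is 3.2 − 9.3 = -6.1 V < 0.7 V, so it is off. The assumption is consistent.

Only D_A conducts; I_R ≈ 5.2 mA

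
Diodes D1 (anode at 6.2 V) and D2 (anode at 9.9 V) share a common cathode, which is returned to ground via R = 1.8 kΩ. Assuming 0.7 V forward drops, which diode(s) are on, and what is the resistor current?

Only D2 conducts; I_R ≈ 5.1 mA

Assume both conduct. Then node N would need to be at both 6.2−0.7 = 5.5 V and 9.9−0.7 = 9.2 V, which is impossible.
Assume only D2 conducts: V_N = 9.9 − 0.7 = 9.2 V, so I_R = 9.2/1.8 = 5.11 mA.
Check D1: its anode-to-cathode voltage is 6.2 − 9.2 = -3 V < 0.7 V, so it is off. The assumption is consistent.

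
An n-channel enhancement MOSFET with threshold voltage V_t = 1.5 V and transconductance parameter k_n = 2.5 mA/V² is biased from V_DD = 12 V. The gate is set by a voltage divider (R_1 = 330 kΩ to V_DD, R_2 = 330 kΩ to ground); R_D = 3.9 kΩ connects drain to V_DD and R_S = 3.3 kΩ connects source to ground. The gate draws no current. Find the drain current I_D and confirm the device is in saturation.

I_D ≈ 1.1 mA

V_G = V_DD·R_2/(R_1+R_2) = 12×330/660 = 6 V.
Assume saturation: I_D = (k_n/2)(V_GS − V_t)² with V_GS = V_G − I_D·R_S = 6 − 3.3·I_D.
Substituting gives 13.6·I_D² − 38.1·I_D + 25.3 = 0, with roots I_D = 1.08 or 1.72 mA.
The root I_D = 1.72 mA gives V_GS = 0.327 V ≤ V_t, so take I_D = 1.08 mA.
Then V_GS = 2.43 V and V_DS = V_DD − I_D(R_D+R_S) = 12 − 1.08×7.2 = 4.21 V.
Saturation requires V_DS ≥ V_GS − V_t = 0.93 V; 4.21 ≥ 0.93 ✓.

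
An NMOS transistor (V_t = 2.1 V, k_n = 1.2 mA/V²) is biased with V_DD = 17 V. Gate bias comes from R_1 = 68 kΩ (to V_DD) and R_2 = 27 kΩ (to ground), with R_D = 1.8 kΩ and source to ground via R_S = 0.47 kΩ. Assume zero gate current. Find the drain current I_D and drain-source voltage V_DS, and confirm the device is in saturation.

V_G = V_DD·R_2/(R_1+R_2) = 17×27/95 = 4.83 V.
Assume saturation: I_D = (k_n/2)(V_GS − V_t)² with V_GS = V_G − I_D·R_S = 4.83 − 0.47·I_D.
Substituting gives 0.133·I_D² − 2.54·I_D + 4.48 = 0, with roots I_D = 1.96 or 17.2 mA.
The root I_D = 17.2 mA gives V_GS = -3.25 V ≤ V_t, so take I_D = 1.96 mA.
Then V_GS = 3.91 V and V_DS = V_DD − I_D(R_D+R_S) = 17 − 1.96×2.27 = 12.5 V.
Saturation requires V_DS ≥ V_GS − V_t = 1.81 V; 12.5 ≥ 1.81 ✓.

I_D ≈ 2 mA, V_DS ≈ 13 V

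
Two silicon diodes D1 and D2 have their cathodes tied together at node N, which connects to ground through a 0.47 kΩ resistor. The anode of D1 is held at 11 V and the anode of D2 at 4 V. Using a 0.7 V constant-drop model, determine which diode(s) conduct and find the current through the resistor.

Assume both conduct. Then node N would need to be at both 11−0.7 = 10.3 V and 4−0.7 = 3.3 V, which is impossible.
Assume only D1 conducts: V_N = 11 − 0.7 = 10.3 V, so I_R = 10.3/0.47 = 21.9 mA.
Check D2: its anode-to-cathode voltage is 4 − 10.3 = -6.3 V < 0.7 V, so it is off. The assumption is consistent.

Only D1 conducts; I_R ≈ 22 mA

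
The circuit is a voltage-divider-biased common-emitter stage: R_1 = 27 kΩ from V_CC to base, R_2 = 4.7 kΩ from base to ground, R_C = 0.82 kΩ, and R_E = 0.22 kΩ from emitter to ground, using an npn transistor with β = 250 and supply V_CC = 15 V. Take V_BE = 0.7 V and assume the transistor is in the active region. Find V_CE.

Thevenize the base divider: V_Th = V_CC·R_2/(R_1+R_2) = 15×4.7/31.7 = 2.22 V, R_Th = R_1‖R_2 = 4 kΩ.
Base-emitter loop: V_Th = I_B·R_Th + V_BE + (β+1)I_B·R_E, so I_B = (2.22 − 0.7) / (4 + 251×0.22) = 0.0257 mA.
I_C = β·I_B = 250×0.0257 = 6.43 mA, and I_E = (β+1)I_B = 6.46 mA.
V_CE = V_CC − I_C·R_C − I_E·R_E = 15 − 6.43×0.82 − 6.46×0.22 = 8.3 V.
V_CE = 8.3 V > 0.2 V confirms active-region operation.

V_CE ≈ 8.3 V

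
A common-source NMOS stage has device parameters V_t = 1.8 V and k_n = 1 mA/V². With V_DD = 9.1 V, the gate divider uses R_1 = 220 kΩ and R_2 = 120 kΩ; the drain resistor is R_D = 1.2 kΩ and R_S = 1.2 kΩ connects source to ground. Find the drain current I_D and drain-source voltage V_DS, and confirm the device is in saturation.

I_D ≈ 0.42 mA, V_DS ≈ 8.1 V

V_G = V_DD·R_2/(R_1+R_2) = 9.1×120/340 = 3.21 V.
Assume saturation: I_D = (k_n/2)(V_GS − V_t)² with V_GS = V_G − I_D·R_S = 3.21 − 1.2·I_D.
Substituting gives 0.72·I_D² − 2.69·I_D + 0.997 = 0, with roots I_D = 0.416 or 3.33 mA.
The root I_D = 3.33 mA gives V_GS = -0.779 V ≤ V_t, so take I_D = 0.416 mA.
Then V_GS = 2.71 V and V_DS = V_DD − I_D(R_D+R_S) = 9.1 − 0.416×2.4 = 8.1 V.
Saturation requires V_DS ≥ V_GS − V_t = 0.912 V; 8.1 ≥ 0.912 ✓.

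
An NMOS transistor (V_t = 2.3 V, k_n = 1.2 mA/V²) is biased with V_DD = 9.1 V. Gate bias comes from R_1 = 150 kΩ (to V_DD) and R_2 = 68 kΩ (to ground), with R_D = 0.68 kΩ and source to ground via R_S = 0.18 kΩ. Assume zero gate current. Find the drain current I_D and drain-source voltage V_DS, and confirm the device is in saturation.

V_G = V_DD·R_2/(R_1+R_2) = 9.1×68/218 = 2.84 V.
Assume saturation: I_D = (k_n/2)(V_GS − V_t)² with V_GS = V_G − I_D·R_S = 2.84 − 0.18·I_D.
Substituting gives 0.0194·I_D² − 1.12·I_D + 0.174 = 0, with roots I_D = 0.156 or 57.3 mA.
The root I_D = 57.3 mA gives V_GS = -7.47 V ≤ V_t, so take I_D = 0.156 mA.
Then V_GS = 2.81 V and V_DS = V_DD − I_D(R_D+R_S) = 9.1 − 0.156×0.86 = 8.97 V.
Saturation requires V_DS ≥ V_GS − V_t = 0.51 V; 8.97 ≥ 0.51 ✓.

I_D ≈ 0.16 mA, V_DS ≈ 9 V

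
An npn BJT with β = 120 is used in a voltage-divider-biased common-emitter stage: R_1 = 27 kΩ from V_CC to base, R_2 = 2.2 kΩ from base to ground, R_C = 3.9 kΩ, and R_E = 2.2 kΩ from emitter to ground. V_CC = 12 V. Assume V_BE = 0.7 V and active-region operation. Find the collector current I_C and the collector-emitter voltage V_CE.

I_C ≈ 0.091 mA, V_CE ≈ 11 V

Thevenize the base divider: V_Th = V_CC·R_2/(R_1+R_2) = 12×2.2/29.2 = 0.904 V, R_Th = R_1‖R_2 = 2.03 kΩ.
Base-emitter loop: V_Th = I_B·R_Th + V_BE + (β+1)I_B·R_E, so I_B = (0.904 − 0.7) / (2.03 + 121×2.2) = 0.000761 mA.
I_C = β·I_B = 120×0.000761 = 0.0913 mA, and I_E = (β+1)I_B = 0.0921 mA.
V_CE = V_CC − I_C·R_C − I_E·R_E = 12 − 0.0913×3.9 − 0.0921×2.2 = 11.4 V.
V_CE = 11.4 V > 0.2 V confirms active-region operation.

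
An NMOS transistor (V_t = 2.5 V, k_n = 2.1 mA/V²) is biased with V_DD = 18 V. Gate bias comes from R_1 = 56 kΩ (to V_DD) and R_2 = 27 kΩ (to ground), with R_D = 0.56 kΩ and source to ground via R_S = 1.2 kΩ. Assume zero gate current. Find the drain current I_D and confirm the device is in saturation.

I_D ≈ 1.7 mA

V_G = V_DD·R_2/(R_1+R_2) = 18×27/83 = 5.86 V.
Assume saturation: I_D = (k_n/2)(V_GS − V_t)² with V_GS = V_G − I_D·R_S = 5.86 − 1.2·I_D.
Substituting gives 1.51·I_D² − 9.46·I_D + 11.8 = 0, with roots I_D = 1.73 or 4.53 mA.
The root I_D = 4.53 mA gives V_GS = 0.424 V ≤ V_t, so take I_D = 1.73 mA.
Then V_GS = 3.78 V and V_DS = V_DD − I_D(R_D+R_S) = 18 − 1.73×1.76 = 15 V.
Saturation requires V_DS ≥ V_GS − V_t = 1.28 V; 15 ≥ 1.28 ✓.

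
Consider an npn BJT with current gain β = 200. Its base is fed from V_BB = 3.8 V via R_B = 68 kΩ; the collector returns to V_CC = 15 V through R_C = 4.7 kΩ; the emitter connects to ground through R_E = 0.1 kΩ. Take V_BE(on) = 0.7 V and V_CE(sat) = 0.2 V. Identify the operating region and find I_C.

saturation; I_C ≈ 3.1 mA

Assume active: I_B = (3.8 − 0.7)/(68 + 201×0.1) = 0.0352 mA, I_C = β·I_B = 7.04 mA.
Then V_CE = 15 − 7.04×4.7 − 7.07×0.1 = -18.8 V < 0.2 V — the active assumption fails.
Re-solve with V_CE = 0.2 V. KCL at the emitter: V_E/R_E = (V_BB−0.7−V_E)/R_B + (V_CC−0.2−V_E)/R_C, giving V_E = 0.312 V.
I_C = (V_CC − 0.2 − V_E)/R_C = (14.8 − 0.312)/4.7 = 3.08 mA.
Check: I_B = (3.1 − 0.312)/68 = 0.041 mA, and β·I_B = 8.2 mA > I_C, confirming saturation.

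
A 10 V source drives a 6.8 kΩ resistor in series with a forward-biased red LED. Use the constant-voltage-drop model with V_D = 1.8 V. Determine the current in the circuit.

I ≈ 1.2 mA

KVL around the loop: 10 = V_D + I·R = 1.8 + I × 6.8 kΩ.
So I = (10 − 1.8) / 6.8 kΩ = 8.2 / 6.8 = 1.21 mA.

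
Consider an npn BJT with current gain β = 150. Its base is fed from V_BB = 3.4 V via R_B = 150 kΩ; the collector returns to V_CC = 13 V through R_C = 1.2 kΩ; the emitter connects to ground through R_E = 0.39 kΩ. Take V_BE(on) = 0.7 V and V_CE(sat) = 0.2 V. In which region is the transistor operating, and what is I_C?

Assume active. Base-emitter loop: I_B = (V_BB − V_BE)/(R_B + (β+1)R_E) = (3.4 − 0.7)/(150 + 151×0.39) = 0.0129 mA.
I_C = β·I_B = 150×0.0129 = 1.94 mA.
V_CE = V_CC − I_C·R_C − I_E·R_E = 13 − 1.94×1.2 − 1.95×0.39 = 9.91 V > V_CE(sat), so the active-region assumption holds.

active; I_C ≈ 1.9 mA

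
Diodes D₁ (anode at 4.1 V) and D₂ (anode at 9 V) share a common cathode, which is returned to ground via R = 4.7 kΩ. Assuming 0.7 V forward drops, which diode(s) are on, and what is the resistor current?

Only D₂ conducts; I_R ≈ 1.8 mA

Assume both conduct. Then node N would need to be at both 4.1−0.7 = 3.4 V and 9−0.7 = 8.3 V, which is impossible.
Assume only D₂ conducts: V_N = 9 − 0.7 = 8.3 V, so I_R = 8.3/4.7 = 1.77 mA.
Check D₁: its anode-to-cathode voltage is 4.1 − 8.3 = -4.2 V < 0.7 V, so it is off. The assumption is consistent.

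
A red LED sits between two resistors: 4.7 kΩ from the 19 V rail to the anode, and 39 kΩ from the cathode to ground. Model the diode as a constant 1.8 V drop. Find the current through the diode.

The two resistors are in series with the diode, so KVL gives 19 = I·4.7 + 1.8 + I·39.
I = (19 − 1.8) / (4.7 + 39) kΩ = 17.2 / 43.7 = 0.394 mA.

I ≈ 0.39 mA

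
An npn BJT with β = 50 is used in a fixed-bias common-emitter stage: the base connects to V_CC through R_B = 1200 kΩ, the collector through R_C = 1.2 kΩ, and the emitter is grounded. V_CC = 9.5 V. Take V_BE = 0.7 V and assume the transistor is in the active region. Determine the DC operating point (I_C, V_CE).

I_C ≈ 0.37 mA, V_CE ≈ 9.1 V

Base loop: V_CC = I_B·R_B + V_BE, so I_B = (9.5 − 0.7)/1200 kΩ = 0.00733 mA.
In the active region I_C = β·I_B = 50 × 0.00733 = 0.367 mA.
Collector loop: V_CE = V_CC − I_C·R_C = 9.5 − 0.367×1.2 = 9.06 V.
Since V_CE = 9.06 V > V_CE(sat) ≈ 0.2 V, the transistor is in the active region as assumed.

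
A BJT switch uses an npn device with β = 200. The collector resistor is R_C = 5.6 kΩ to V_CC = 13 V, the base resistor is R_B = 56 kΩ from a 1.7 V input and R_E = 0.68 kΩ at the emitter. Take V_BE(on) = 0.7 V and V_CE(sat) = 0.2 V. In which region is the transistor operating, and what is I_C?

active; I_C ≈ 1 mA

Assume active. Base-emitter loop: I_B = (V_BB − V_BE)/(R_B + (β+1)R_E) = (1.7 − 0.7)/(56 + 201×0.68) = 0.00519 mA.
I_C = β·I_B = 200×0.00519 = 1.04 mA.
V_CE = V_CC − I_C·R_C − I_E·R_E = 13 − 1.04×5.6 − 1.04×0.68 = 6.48 V > V_CE(sat), so the active-region assumption holds.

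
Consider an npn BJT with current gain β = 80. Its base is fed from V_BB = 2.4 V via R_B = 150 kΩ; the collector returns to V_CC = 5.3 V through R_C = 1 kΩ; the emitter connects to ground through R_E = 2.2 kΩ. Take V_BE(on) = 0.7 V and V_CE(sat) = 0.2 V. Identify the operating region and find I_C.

Assume active. Base-emitter loop: I_B = (V_BB − V_BE)/(R_B + (β+1)R_E) = (2.4 − 0.7)/(150 + 81×2.2) = 0.00518 mA.
I_C = β·I_B = 80×0.00518 = 0.414 mA.
V_CE = V_CC − I_C·R_C − I_E·R_E = 5.3 − 0.414×1 − 0.42×2.2 = 3.96 V > V_CE(sat), so the active-region assumption holds.

active; I_C ≈ 0.41 mA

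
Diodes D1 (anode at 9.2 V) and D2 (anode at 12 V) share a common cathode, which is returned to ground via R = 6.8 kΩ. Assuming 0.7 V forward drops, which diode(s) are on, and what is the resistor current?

Only D2 conducts; I_R ≈ 1.7 mA

Assume both conduct. Then node N would need to be at both 9.2−0.7 = 8.5 V and 12−0.7 = 11.3 V, which is impossible.
Assume only D2 conducts: V_N = 12 − 0.7 = 11.3 V, so I_R = 11.3/6.8 = 1.66 mA.
Check D1: its anode-to-cathode voltage is 9.2 − 11.3 = -2.1 V < 0.7 V, so it is off. The assumption is consistent.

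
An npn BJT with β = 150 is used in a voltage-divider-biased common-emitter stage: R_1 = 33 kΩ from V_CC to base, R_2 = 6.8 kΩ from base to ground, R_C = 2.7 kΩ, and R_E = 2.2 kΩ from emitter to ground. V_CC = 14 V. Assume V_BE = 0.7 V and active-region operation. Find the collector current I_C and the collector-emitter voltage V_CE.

Thevenize the base divider: V_Th = V_CC·R_2/(R_1+R_2) = 14×6.8/39.8 = 2.39 V, R_Th = R_1‖R_2 = 5.64 kΩ.
Base-emitter loop: V_Th = I_B·R_Th + V_BE + (β+1)I_B·R_E, so I_B = (2.39 − 0.7) / (5.64 + 151×2.2) = 0.00501 mA.
I_C = β·I_B = 150×0.00501 = 0.751 mA, and I_E = (β+1)I_B = 0.756 mA.
V_CE = V_CC − I_C·R_C − I_E·R_E = 14 − 0.751×2.7 − 0.756×2.2 = 10.3 V.
V_CE = 10.3 V > 0.2 V confirms active-region operation.

I_C ≈ 0.75 mA, V_CE ≈ 10 V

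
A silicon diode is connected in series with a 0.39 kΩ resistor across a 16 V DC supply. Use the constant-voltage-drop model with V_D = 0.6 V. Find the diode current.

I ≈ 39 mA

KVL around the loop: 16 = V_D + I·R = 0.6 + I × 0.39 kΩ.
So I = (16 − 0.6) / 0.39 kΩ = 15.4 / 0.39 = 39.5 mA.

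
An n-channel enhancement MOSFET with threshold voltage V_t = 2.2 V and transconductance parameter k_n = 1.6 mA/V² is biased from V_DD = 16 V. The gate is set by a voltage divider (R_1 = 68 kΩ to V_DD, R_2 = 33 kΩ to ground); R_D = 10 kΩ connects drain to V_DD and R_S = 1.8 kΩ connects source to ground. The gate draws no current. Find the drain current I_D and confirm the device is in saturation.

I_D ≈ 1 mA

V_G = V_DD·R_2/(R_1+R_2) = 16×33/101 = 5.23 V.
Assume saturation: I_D = (k_n/2)(V_GS − V_t)² with V_GS = V_G − I_D·R_S = 5.23 − 1.8·I_D.
Substituting gives 2.59·I_D² − 9.72·I_D + 7.33 = 0, with roots I_D = 1.05 or 2.7 mA.
The root I_D = 2.7 mA gives V_GS = 0.362 V ≤ V_t, so take I_D = 1.05 mA.
Then V_GS = 3.34 V and V_DS = V_DD − I_D(R_D+R_S) = 16 − 1.05×11.8 = 3.65 V.
Saturation requires V_DS ≥ V_GS − V_t = 1.14 V; 3.65 ≥ 1.14 ✓.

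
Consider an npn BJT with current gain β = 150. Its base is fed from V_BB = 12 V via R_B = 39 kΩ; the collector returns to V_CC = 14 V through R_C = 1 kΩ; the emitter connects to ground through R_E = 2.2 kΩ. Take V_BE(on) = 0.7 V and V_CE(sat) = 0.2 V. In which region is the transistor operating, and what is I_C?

Assume active: I_B = (12 − 0.7)/(39 + 151×2.2) = 0.0304 mA, I_C = β·I_B = 4.57 mA.
Then V_CE = 14 − 4.57×1 − 4.6×2.2 = -0.679 V < 0.2 V — the active assumption fails.
Re-solve with V_CE = 0.2 V. KCL at the emitter: V_E/R_E = (V_BB−0.7−V_E)/R_B + (V_CC−0.2−V_E)/R_C, giving V_E = 9.52 V.
I_C = (V_CC − 0.2 − V_E)/R_C = (13.8 − 9.52)/1 = 4.28 mA.
Check: I_B = (11.3 − 9.52)/39 = 0.0457 mA, and β·I_B = 6.85 mA > I_C, confirming saturation.

saturation; I_C ≈ 4.3 mA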